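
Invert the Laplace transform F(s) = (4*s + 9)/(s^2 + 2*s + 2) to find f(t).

f(t) = 5*exp(-t)*sin(t) + 4*exp(-t)*cos(t)

Complete the square in the denominator: s^2 + 2*s + 2 = (s + 1)^2 + 1^2.
Split the numerator to match: 4*s + 9 = 4·(s + 1) + 5·1.
Invert each term: 4·(s + 1)/((s + 1)^2 + 1) ↔ 4e^(-t)cos(t); 5·1/((s + 1)^2 + 1) ↔ 5e^(-t)sin(t).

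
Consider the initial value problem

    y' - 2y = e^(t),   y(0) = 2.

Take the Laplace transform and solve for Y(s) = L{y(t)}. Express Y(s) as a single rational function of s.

Y(s) = (2*s - 1)/(s^2 - 3*s + 2)

Transform both sides with L{·}.
With L{y'} = sY - y(0) = sY - 2: the LHS transforms to (s - 2)Y - (2).
The right side is L{e^(t)} = 1/(s - 1).
So (s - 2)Y = 1/(s - 1) + (2).
Solve for Y(s) and write it as one ratio of polynomials.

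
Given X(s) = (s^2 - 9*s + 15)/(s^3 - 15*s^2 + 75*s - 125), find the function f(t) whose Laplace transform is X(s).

f(t) = -5*t^2*exp(5*t)/2 + t*exp(5*t) + exp(5*t)

Factor the denominator: s^3 - 15*s^2 + 75*s - 125 = (s - 5)^3.
Partial fraction decomposition gives [1/(s - 5)] + [(s - 5)^(-2)] + [-5/(s - 5)^3].
Invert each term: 1/(s - 5) ↔ e^(5t); 1/(s - 5)^2 ↔ t·e^(5t); -5/(s - 5)^3 ↔ (-5/2)t^2·e^(5t).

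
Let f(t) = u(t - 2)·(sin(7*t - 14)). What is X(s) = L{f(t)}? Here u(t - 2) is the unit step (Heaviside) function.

X(s) = 7*exp(-2*s)/(s^2 + 49)

By the second shifting theorem, L{u(t - c)·g(t - c)} = e^(-cs)·G(s) with c = 2 and G(s) = L{g(t)}.
L{sin(7t)} = 7/(s^2 + 49).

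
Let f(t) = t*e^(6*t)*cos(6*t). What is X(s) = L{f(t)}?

X(s) = s*(s - 12)/(s^2 - 12*s + 72)^2

L{cos(6t)} = s/(s^2 + 36).
Multiplying by e^(6t) shifts s → s - 6, so L{e^(6*t)*cos(6*t)} = (s - 6)/((s - 6)^2 + 36).
Then apply L{t·g(t)} = -d/ds[G(s)] with G(s) = (s - 6)/((s - 6)^2 + 36):
differentiating 1 time and applying the sign gives s*(s - 12)/(s^2 - 12*s + 72)^2.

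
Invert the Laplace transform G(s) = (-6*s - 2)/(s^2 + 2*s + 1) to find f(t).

Factor the denominator: s^2 + 2*s + 1 = (s + 1)^2.
Partial fraction decomposition gives [-6/(s + 1)] + [4/(s + 1)^2].
Invert each term: -6/(s + 1) ↔ -6e^(-t); 4/(s + 1)^2 ↔ 4t·e^(-t).

f(t) = 4*t*exp(-t) - 6*exp(-t)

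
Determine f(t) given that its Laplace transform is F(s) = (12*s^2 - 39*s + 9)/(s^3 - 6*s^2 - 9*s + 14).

f(t) = 6*exp(7*t) + exp(t) + 5*exp(-2*t)

Factor the denominator: s^3 - 6*s^2 - 9*s + 14 = (s - 7)*(s - 1)*(s + 2).
Partial fraction decomposition gives [1/(s - 1)] + [5/(s + 2)] + [6/(s - 7)].
Invert each term: 1/(s - 1) ↔ e^(t); 5/(s + 2) ↔ 5e^(-2t); 6/(s - 7) ↔ 6e^(7t).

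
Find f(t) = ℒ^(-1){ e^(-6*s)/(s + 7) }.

f(t) = Heaviside(t - 6)*(exp(-7*t + 42))

The factor e^(-6s) signals a time shift by c = 6 (second shifting theorem).
L{e^(-7t)} = 1/(s + 7), so L^-1{1/(s + 7)} = e^(-7*t).
Hence the inverse is u(t - 6) times that function evaluated at t - 6.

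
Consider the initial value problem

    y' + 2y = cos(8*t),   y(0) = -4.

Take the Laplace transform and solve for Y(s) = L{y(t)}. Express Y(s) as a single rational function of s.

Laplace-transform each side.
The derivative rules (L{y'} = sY - y(0) = sY - (-4)) turn the left side into (s + 2)Y - (-4).
The right side is L{cos(8*t)} = s/(s^2 + 64).
So (s + 2)Y = s/(s^2 + 64) + (-4).
Solve for Y(s) and write it as one ratio of polynomials.

Y(s) = (-4*s^2 + s - 256)/(s^3 + 2*s^2 + 64*s + 128)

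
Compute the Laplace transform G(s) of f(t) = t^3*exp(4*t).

G(s) = 6/(s - 4)^4

L{t^3} = 3!/s^4 = 6/s^4.
By the first shifting theorem, multiplying by e^(4t) replaces s with s - 4.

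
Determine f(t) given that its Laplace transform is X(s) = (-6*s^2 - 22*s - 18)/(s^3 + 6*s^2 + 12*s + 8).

f(t) = t^2*exp(-2*t) + 2*t*exp(-2*t) - 6*exp(-2*t)

Factor the denominator: s^3 + 6*s^2 + 12*s + 8 = (s + 2)^3.
Partial fraction decomposition gives [-6/(s + 2)] + [2/(s + 2)^2] + [2/(s + 2)^3].
Invert each term: -6/(s + 2) ↔ -6e^(-2t); 2/(s + 2)^2 ↔ 2t·e^(-2t); 2/(s + 2)^3 ↔ (1)t^2·e^(-2t).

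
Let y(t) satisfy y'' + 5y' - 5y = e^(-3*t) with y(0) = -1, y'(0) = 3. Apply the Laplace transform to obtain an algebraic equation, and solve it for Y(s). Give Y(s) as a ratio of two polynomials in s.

Y(s) = (-s^2 - 5*s - 5)/(s^3 + 8*s^2 + 10*s - 15)

Apply the Laplace transform to the equation.
The derivative rules (L{y''} = s^2 Y - s·y(0) - y'(0) and L{y'} = sY - y(0), with y(0) = -1, y'(0) = 3) turn the left side into (s^2 + 5*s - 5)Y - (-s - 2).
The right side is L{e^(-3*t)} = 1/(s + 3).
So (s^2 + 5*s - 5)Y = 1/(s + 3) + (-s - 2).
Divide through and combine into a single rational function.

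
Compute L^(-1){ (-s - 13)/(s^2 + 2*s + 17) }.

-3*exp(-t)*sin(4*t) - exp(-t)*cos(4*t)

Complete the square in the denominator: s^2 + 2*s + 17 = (s + 1)^2 + 4^2.
Split the numerator to match: -s - 13 = -1·(s + 1) - 3·4.
Invert each term: -1·(s + 1)/((s + 1)^2 + 16) ↔ -e^(-t)cos(4t); -3·4/((s + 1)^2 + 16) ↔ -3e^(-t)sin(4t).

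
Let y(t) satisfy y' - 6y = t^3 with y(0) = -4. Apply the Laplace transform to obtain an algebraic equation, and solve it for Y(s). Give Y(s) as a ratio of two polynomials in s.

Apply the Laplace transform to the equation.
Using L{y'} = sY - y(0) = sY - (-4), the left side becomes (s - 6)Y - (-4).
The right side is L{t^3} = 6/s^4.
So (s - 6)Y = 6/s^4 + (-4).
Isolate Y and clear denominators.

Y(s) = (-4*s^4 + 6)/(s^5 - 6*s^4)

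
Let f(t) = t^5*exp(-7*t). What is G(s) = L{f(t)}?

G(s) = 120/(s + 7)^6

L{t^5} = 5!/s^6 = 120/s^6.
By the first shifting theorem, multiplying by e^(-7t) replaces s with s + 7.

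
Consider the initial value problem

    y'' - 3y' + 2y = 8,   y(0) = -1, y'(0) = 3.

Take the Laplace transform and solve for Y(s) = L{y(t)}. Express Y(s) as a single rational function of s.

Y(s) = (-s^2 + 6*s + 8)/(s^3 - 3*s^2 + 2*s)

Laplace-transform each side.
Using L{y''} = s^2 Y - s·y(0) - y'(0) and L{y'} = sY - y(0), with y(0) = -1, y'(0) = 3, the left side becomes (s^2 - 3*s + 2)Y - (-s + 6).
The right side is L{8} = 8/s.
So (s^2 - 3*s + 2)Y = 8/s + (-s + 6).
Solve for Y(s) and write it as one ratio of polynomials.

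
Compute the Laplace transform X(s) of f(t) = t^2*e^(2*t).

L{e^(2t)} = 1/(s - 2).
Then apply L{t^2·g(t)} = (-1)^2 d^2/ds^2[G(s)] with G(s) = 1/(s - 2):
differentiating 2 times and applying the sign gives 2/(s - 2)^3.

X(s) = 2/(s - 2)^3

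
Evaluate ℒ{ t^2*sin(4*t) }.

8*(3*s^2 - 16)/(s^2 + 16)^3

L{sin(4t)} = 4/(s^2 + 16).
Then apply L{t^2·g(t)} = (-1)^2 d^2/ds^2[G(s)] with G(s) = 4/(s^2 + 16):
differentiating 2 times and applying the sign gives 8*(3*s^2 - 16)/(s^2 + 16)^3.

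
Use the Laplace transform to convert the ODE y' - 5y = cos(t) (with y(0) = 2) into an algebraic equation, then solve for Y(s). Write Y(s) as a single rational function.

Y(s) = (2*s^2 + s + 2)/(s^3 - 5*s^2 + s - 5)

Transform both sides with L{·}.
Using L{y'} = sY - y(0) = sY - 2, the left side becomes (s - 5)Y - (2).
The right side is L{cos(t)} = s/(s^2 + 1).
So (s - 5)Y = s/(s^2 + 1) + (2).
Isolate Y and clear denominators.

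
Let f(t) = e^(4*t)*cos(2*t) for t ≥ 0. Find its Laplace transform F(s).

L{cos(2t)} = s/(s^2 + 4).
By the first shifting theorem, multiplying by e^(4t) replaces s with s - 4.

F(s) = (s - 4)/((s - 4)^2 + 4)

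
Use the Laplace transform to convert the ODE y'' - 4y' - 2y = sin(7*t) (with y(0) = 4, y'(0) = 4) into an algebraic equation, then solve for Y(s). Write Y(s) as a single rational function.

Take the Laplace transform of both sides.
The derivative rules (L{y''} = s^2 Y - s·y(0) - y'(0) and L{y'} = sY - y(0), with y(0) = 4, y'(0) = 4) turn the left side into (s^2 - 4*s - 2)Y - (4*s - 12).
The right side is L{sin(7*t)} = 7/(s^2 + 49).
So (s^2 - 4*s - 2)Y = 7/(s^2 + 49) + (4*s - 12).
Divide through and combine into a single rational function.

Y(s) = (4*s^3 - 12*s^2 + 196*s - 581)/(s^4 - 4*s^3 + 47*s^2 - 196*s - 98)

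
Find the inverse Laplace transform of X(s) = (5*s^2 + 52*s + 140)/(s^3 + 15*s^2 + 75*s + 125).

5*t^2*exp(-5*t)/2 + 2*t*exp(-5*t) + 5*exp(-5*t)

Factor the denominator: s^3 + 15*s^2 + 75*s + 125 = (s + 5)^3.
Partial fraction decomposition gives [5/(s + 5)] + [2/(s + 5)^2] + [5/(s + 5)^3].
Invert each term: 5/(s + 5) ↔ 5e^(-5t); 2/(s + 5)^2 ↔ 2t·e^(-5t); 5/(s + 5)^3 ↔ (5/2)t^2·e^(-5t).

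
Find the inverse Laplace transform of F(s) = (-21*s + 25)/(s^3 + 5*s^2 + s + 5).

4*sin(t) - 5*cos(t) + 5*exp(-5*t)

Factor the denominator: s^3 + 5*s^2 + s + 5 = (s + 5)*(s^2 + 1).
Partial fraction decomposition gives [5/(s + 5)] + [-5*s/(s^2 + 1)] + [4/(s^2 + 1)].
Invert each term: 5/(s + 5) ↔ 5e^(-5t); -5·s/(s^2 + 1) ↔ -5cos(t); 4·1/(s^2 + 1) ↔ 4sin(t).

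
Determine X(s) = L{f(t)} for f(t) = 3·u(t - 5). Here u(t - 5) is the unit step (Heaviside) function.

X(s) = 3*exp(-5*s)/s

By the second shifting theorem, L{u(t - c)·g(t - c)} = e^(-cs)·G(s) with c = 5 and G(s) = L{g(t)}.
L{3} = 3/s.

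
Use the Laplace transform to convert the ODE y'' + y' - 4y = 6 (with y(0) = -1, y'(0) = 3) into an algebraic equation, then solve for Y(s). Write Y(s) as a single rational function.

Transform both sides with L{·}.
Using L{y''} = s^2 Y - s·y(0) - y'(0) and L{y'} = sY - y(0), with y(0) = -1, y'(0) = 3, the left side becomes (s^2 + s - 4)Y - (-s + 2).
The right side is L{6} = 6/s.
So (s^2 + s - 4)Y = 6/s + (-s + 2).
Divide through and combine into a single rational function.

Y(s) = (-s^2 + 2*s + 6)/(s^3 + s^2 - 4*s)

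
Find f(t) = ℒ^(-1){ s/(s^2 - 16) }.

f(t) = cosh(4*t)

Since L{cosh(4t)} = s/(s^2 - 16), the inverse is cosh(4*t).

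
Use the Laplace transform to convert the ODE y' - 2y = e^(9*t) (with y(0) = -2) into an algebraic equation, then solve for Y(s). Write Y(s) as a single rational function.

Take the Laplace transform of both sides.
Using L{y'} = sY - y(0) = sY - (-2), the left side becomes (s - 2)Y - (-2).
The right side is L{e^(9*t)} = 1/(s - 9).
So (s - 2)Y = 1/(s - 9) + (-2).
Divide through and combine into a single rational function.

Y(s) = (-2*s + 19)/(s^2 - 11*s + 18)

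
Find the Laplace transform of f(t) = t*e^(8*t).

L{e^(8t)} = 1/(s - 8).
Then apply L{t·g(t)} = -d/ds[G(s)] with G(s) = 1/(s - 8):
differentiating 1 time and applying the sign gives (s - 8)^(-2).

(s - 8)^(-2)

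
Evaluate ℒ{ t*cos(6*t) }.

(s - 6)*(s + 6)/(s^2 + 36)^2

L{cos(6t)} = s/(s^2 + 36).
Then apply L{t·g(t)} = -d/ds[G(s)] with G(s) = s/(s^2 + 36):
differentiating 1 time and applying the sign gives (s - 6)*(s + 6)/(s^2 + 36)^2.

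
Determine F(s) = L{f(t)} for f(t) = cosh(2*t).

F(s) = s/(s^2 - 4)

L{cosh(2t)} = s/(s^2 - 4).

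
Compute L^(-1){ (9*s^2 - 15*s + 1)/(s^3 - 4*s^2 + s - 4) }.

5*exp(4*t) + sin(t) + 4*cos(t)

Factor the denominator: s^3 - 4*s^2 + s - 4 = (s - 4)*(s^2 + 1).
Partial fraction decomposition gives [5/(s - 4)] + [4*s/(s^2 + 1)] + [1/(s^2 + 1)].
Invert each term: 5/(s - 4) ↔ 5e^(4t); 4·s/(s^2 + 1) ↔ 4cos(t); 1·1/(s^2 + 1) ↔ sin(t).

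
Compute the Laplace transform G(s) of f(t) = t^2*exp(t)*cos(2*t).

L{cos(2t)} = s/(s^2 + 4).
Multiplying by e^(t) shifts s → s - 1, so L{exp(t)*cos(2*t)} = (s - 1)/((s - 1)^2 + 4).
Then apply L{t^2·g(t)} = (-1)^2 d^2/ds^2[H(s)] with H(s) = (s - 1)/((s - 1)^2 + 4):
differentiating 2 times and applying the sign gives 2*(s - 1)*(s^2 - 2*s - 11)/(s^2 - 2*s + 5)^3.

G(s) = 2*(s - 1)*(s^2 - 2*s - 11)/(s^2 - 2*s + 5)^3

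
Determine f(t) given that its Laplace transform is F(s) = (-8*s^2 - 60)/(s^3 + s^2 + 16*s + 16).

Factor the denominator: s^3 + s^2 + 16*s + 16 = (s + 1)*(s^2 + 16).
Partial fraction decomposition gives [-4/(s + 1)] + [-4*s/(s^2 + 16)] + [4/(s^2 + 16)].
Invert each term: -4/(s + 1) ↔ -4e^(-t); -4·s/(s^2 + 16) ↔ -4cos(4t); 1·4/(s^2 + 16) ↔ sin(4t).

f(t) = sin(4*t) - 4*cos(4*t) - 4*exp(-t)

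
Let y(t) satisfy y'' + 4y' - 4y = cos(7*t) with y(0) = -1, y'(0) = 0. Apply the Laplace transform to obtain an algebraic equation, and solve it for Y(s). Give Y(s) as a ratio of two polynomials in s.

Laplace-transform each side.
With L{y''} = s^2 Y - s·y(0) - y'(0) and L{y'} = sY - y(0), with y(0) = -1, y'(0) = 0: the LHS transforms to (s^2 + 4*s - 4)Y - (-s - 4).
The right side is L{cos(7*t)} = s/(s^2 + 49).
So (s^2 + 4*s - 4)Y = s/(s^2 + 49) + (-s - 4).
Divide through and combine into a single rational function.

Y(s) = (-s^3 - 4*s^2 - 48*s - 196)/(s^4 + 4*s^3 + 45*s^2 + 196*s - 196)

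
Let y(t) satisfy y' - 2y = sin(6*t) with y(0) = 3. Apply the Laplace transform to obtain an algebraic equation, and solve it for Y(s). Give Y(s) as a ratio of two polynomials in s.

Take the Laplace transform of both sides.
The derivative rules (L{y'} = sY - y(0) = sY - 3) turn the left side into (s - 2)Y - (3).
The right side is L{sin(6*t)} = 6/(s^2 + 36).
So (s - 2)Y = 6/(s^2 + 36) + (3).
Isolate Y and clear denominators.

Y(s) = (3*s^2 + 114)/(s^3 - 2*s^2 + 36*s - 72)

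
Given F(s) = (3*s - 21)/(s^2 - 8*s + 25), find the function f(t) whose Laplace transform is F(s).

Complete the square in the denominator: s^2 - 8*s + 25 = (s - 4)^2 + 3^2.
Split the numerator to match: 3*s - 21 = 3·(s - 4) - 3·3.
Invert each term: 3·(s - 4)/((s - 4)^2 + 9) ↔ 3e^(4t)cos(3t); -3·3/((s - 4)^2 + 9) ↔ -3e^(4t)sin(3t).

f(t) = -3*exp(4*t)*sin(3*t) + 3*exp(4*t)*cos(3*t)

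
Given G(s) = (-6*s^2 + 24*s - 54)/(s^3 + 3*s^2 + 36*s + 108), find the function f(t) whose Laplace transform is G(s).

Factor the denominator: s^3 + 3*s^2 + 36*s + 108 = (s + 3)*(s^2 + 36).
Partial fraction decomposition gives [-4/(s + 3)] + [-2*s/(s^2 + 36)] + [30/(s^2 + 36)].
Invert each term: -4/(s + 3) ↔ -4e^(-3t); -2·s/(s^2 + 36) ↔ -2cos(6t); 5·6/(s^2 + 36) ↔ 5sin(6t).

f(t) = 5*sin(6*t) - 2*cos(6*t) - 4*exp(-3*t)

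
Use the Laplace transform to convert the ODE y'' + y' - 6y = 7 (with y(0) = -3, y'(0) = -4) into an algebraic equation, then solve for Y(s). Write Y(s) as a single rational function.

Y(s) = (-3*s^2 - 7*s + 7)/(s^3 + s^2 - 6*s)

Apply the Laplace transform to the equation.
Using L{y''} = s^2 Y - s·y(0) - y'(0) and L{y'} = sY - y(0), with y(0) = -3, y'(0) = -4, the left side becomes (s^2 + s - 6)Y - (-3*s - 7).
The right side is L{7} = 7/s.
So (s^2 + s - 6)Y = 7/s + (-3*s - 7).
Isolate Y and clear denominators.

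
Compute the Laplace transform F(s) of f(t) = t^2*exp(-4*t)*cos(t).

L{cos(t)} = s/(s^2 + 1).
Multiplying by e^(-4t) shifts s → s + 4, so L{exp(-4*t)*cos(t)} = (s + 4)/((s + 4)^2 + 1).
Then apply L{t^2·g(t)} = (-1)^2 d^2/ds^2[G(s)] with G(s) = (s + 4)/((s + 4)^2 + 1):
differentiating 2 times and applying the sign gives 2*(s + 4)*(s^2 + 8*s + 13)/(s^2 + 8*s + 17)^3.

F(s) = 2*(s + 4)*(s^2 + 8*s + 13)/(s^2 + 8*s + 17)^3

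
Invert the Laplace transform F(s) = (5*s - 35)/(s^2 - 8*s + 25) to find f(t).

f(t) = -5*exp(4*t)*sin(3*t) + 5*exp(4*t)*cos(3*t)

Complete the square in the denominator: s^2 - 8*s + 25 = (s - 4)^2 + 3^2.
Split the numerator to match: 5*s - 35 = 5·(s - 4) - 5·3.
Invert each term: 5·(s - 4)/((s - 4)^2 + 9) ↔ 5e^(4t)cos(3t); -5·3/((s - 4)^2 + 9) ↔ -5e^(4t)sin(3t).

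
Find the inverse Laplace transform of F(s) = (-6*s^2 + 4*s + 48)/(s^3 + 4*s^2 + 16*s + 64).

5*sin(4*t) - 4*cos(4*t) - 2*exp(-4*t)

Factor the denominator: s^3 + 4*s^2 + 16*s + 64 = (s + 4)*(s^2 + 16).
Partial fraction decomposition gives [-2/(s + 4)] + [-4*s/(s^2 + 16)] + [20/(s^2 + 16)].
Invert each term: -2/(s + 4) ↔ -2e^(-4t); -4·s/(s^2 + 16) ↔ -4cos(4t); 5·4/(s^2 + 16) ↔ 5sin(4t).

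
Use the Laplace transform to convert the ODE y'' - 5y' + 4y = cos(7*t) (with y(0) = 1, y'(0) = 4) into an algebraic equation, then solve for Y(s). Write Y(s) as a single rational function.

Take the Laplace transform of both sides.
The derivative rules (L{y''} = s^2 Y - s·y(0) - y'(0) and L{y'} = sY - y(0), with y(0) = 1, y'(0) = 4) turn the left side into (s^2 - 5*s + 4)Y - (s - 1).
The right side is L{cos(7*t)} = s/(s^2 + 49).
So (s^2 - 5*s + 4)Y = s/(s^2 + 49) + (s - 1).
Solve for Y(s) and write it as one ratio of polynomials.

Y(s) = (s^3 - s^2 + 50*s - 49)/(s^4 - 5*s^3 + 53*s^2 - 245*s + 196)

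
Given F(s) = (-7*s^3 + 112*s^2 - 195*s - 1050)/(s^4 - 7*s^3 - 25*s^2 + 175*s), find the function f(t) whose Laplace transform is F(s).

f(t) = 4*exp(7*t) + exp(5*t) - 6 - 6*exp(-5*t)

Factor the denominator: s^4 - 7*s^3 - 25*s^2 + 175*s = s*(s - 7)*(s - 5)*(s + 5).
Partial fraction decomposition gives [-6/(s + 5)] + [4/(s - 7)] + [1/(s - 5)] + [-6/s].
Invert each term: -6/(s + 5) ↔ -6e^(-5t); 4/(s - 7) ↔ 4e^(7t); 1/(s - 5) ↔ e^(5t); -6/(s - 0) ↔ -6e^(0t).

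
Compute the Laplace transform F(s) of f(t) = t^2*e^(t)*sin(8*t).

F(s) = 16*(3*s^2 - 6*s - 61)/(s^2 - 2*s + 65)^3

L{sin(8t)} = 8/(s^2 + 64).
Multiplying by e^(t) shifts s → s - 1, so L{e^(t)*sin(8*t)} = 8/((s - 1)^2 + 64).
Then apply L{t^2·g(t)} = (-1)^2 d^2/ds^2[G(s)] with G(s) = 8/((s - 1)^2 + 64):
differentiating 2 times and applying the sign gives 16*(3*s^2 - 6*s - 61)/(s^2 - 2*s + 65)^3.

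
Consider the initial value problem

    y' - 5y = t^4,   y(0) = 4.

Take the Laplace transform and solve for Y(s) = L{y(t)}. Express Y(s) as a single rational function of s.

Laplace-transform each side.
The derivative rules (L{y'} = sY - y(0) = sY - 4) turn the left side into (s - 5)Y - (4).
The right side is L{t^4} = 24/s^5.
So (s - 5)Y = 24/s^5 + (4).
Isolate Y and clear denominators.

Y(s) = (4*s^5 + 24)/(s^6 - 5*s^5)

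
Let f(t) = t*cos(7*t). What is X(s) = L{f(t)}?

L{cos(7t)} = s/(s^2 + 49).
Then apply L{t·g(t)} = -d/ds[G(s)] with G(s) = s/(s^2 + 49):
differentiating 1 time and applying the sign gives (s - 7)*(s + 7)/(s^2 + 49)^2.

X(s) = (s - 7)*(s + 7)/(s^2 + 49)^2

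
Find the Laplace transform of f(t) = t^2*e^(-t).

L{e^(-t)} = 1/(s + 1).
Then apply L{t^2·g(t)} = (-1)^2 d^2/ds^2[G(s)] with G(s) = 1/(s + 1):
differentiating 2 times and applying the sign gives 2/(s + 1)^3.

2/(s + 1)^3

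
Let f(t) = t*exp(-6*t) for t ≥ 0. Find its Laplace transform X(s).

X(s) = (s + 6)^(-2)

L{t} = 1!/s^2 = 1/s^2.
By the first shifting theorem, multiplying by e^(-6t) replaces s with s + 6.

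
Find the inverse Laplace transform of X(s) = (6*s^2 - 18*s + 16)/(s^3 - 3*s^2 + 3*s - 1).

Factor the denominator: s^3 - 3*s^2 + 3*s - 1 = (s - 1)^3.
Partial fraction decomposition gives [6/(s - 1)] + [-6/(s - 1)^2] + [4/(s - 1)^3].
Invert each term: 6/(s - 1) ↔ 6e^(t); -6/(s - 1)^2 ↔ -6t·e^(t); 4/(s - 1)^3 ↔ (2)t^2·e^(t).

2*t^2*exp(t) - 6*t*exp(t) + 6*exp(t)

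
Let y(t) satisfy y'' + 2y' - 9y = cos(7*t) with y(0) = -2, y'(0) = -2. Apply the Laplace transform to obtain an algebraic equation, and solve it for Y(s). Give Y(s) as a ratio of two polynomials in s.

Take the Laplace transform of both sides.
With L{y''} = s^2 Y - s·y(0) - y'(0) and L{y'} = sY - y(0), with y(0) = -2, y'(0) = -2: the LHS transforms to (s^2 + 2*s - 9)Y - (-2*s - 6).
The right side is L{cos(7*t)} = s/(s^2 + 49).
So (s^2 + 2*s - 9)Y = s/(s^2 + 49) + (-2*s - 6).
Divide through and combine into a single rational function.

Y(s) = (-2*s^3 - 6*s^2 - 97*s - 294)/(s^4 + 2*s^3 + 40*s^2 + 98*s - 441)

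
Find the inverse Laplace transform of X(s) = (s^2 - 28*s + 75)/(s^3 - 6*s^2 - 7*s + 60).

-5*exp(5*t) + 3*exp(4*t) + 3*exp(-3*t)

Factor the denominator: s^3 - 6*s^2 - 7*s + 60 = (s - 5)*(s - 4)*(s + 3).
Partial fraction decomposition gives [-5/(s - 5)] + [3/(s - 4)] + [3/(s + 3)].
Invert each term: -5/(s - 5) ↔ -5e^(5t); 3/(s - 4) ↔ 3e^(4t); 3/(s + 3) ↔ 3e^(-3t).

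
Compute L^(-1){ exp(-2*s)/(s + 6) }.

Heaviside(t - 2)*(exp(-6*t + 12))

The factor e^(-2s) signals a time shift by c = 2 (second shifting theorem).
L{e^(-6t)} = 1/(s + 6), so L^-1{1/(s + 6)} = exp(-6*t).
Hence the inverse is u(t - 2) times that function evaluated at t - 2.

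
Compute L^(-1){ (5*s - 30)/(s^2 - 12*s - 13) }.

5*exp(6*t)*cosh(7*t)

Rewrite the denominator: s^2 - 12*s - 13 = (s - 6)^2 - 49.
The form in (s - 6) signals a first-shifting-theorem factor e^(6t).
Since L{cosh(7t)} = s/(s^2 - 49), the inverse is exp(6*t)*cosh(7*t), scaled by 5.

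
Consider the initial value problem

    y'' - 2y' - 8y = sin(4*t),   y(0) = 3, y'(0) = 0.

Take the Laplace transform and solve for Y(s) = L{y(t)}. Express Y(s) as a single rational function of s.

Y(s) = (3*s^3 - 6*s^2 + 48*s - 92)/(s^4 - 2*s^3 + 8*s^2 - 32*s - 128)

Apply the Laplace transform to the equation.
Using L{y''} = s^2 Y - s·y(0) - y'(0) and L{y'} = sY - y(0), with y(0) = 3, y'(0) = 0, the left side becomes (s^2 - 2*s - 8)Y - (3*s - 6).
The right side is L{sin(4*t)} = 4/(s^2 + 16).
So (s^2 - 2*s - 8)Y = 4/(s^2 + 16) + (3*s - 6).
Divide through and combine into a single rational function.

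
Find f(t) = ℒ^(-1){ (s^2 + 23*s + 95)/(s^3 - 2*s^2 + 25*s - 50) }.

f(t) = 5*exp(2*t) + 3*sin(5*t) - 4*cos(5*t)

Factor the denominator: s^3 - 2*s^2 + 25*s - 50 = (s - 2)*(s^2 + 25).
Partial fraction decomposition gives [5/(s - 2)] + [-4*s/(s^2 + 25)] + [15/(s^2 + 25)].
Invert each term: 5/(s - 2) ↔ 5e^(2t); -4·s/(s^2 + 25) ↔ -4cos(5t); 3·5/(s^2 + 25) ↔ 3sin(5t).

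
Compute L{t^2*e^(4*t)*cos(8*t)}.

2*(s - 4)*(s^2 - 8*s - 176)/(s^2 - 8*s + 80)^3

L{cos(8t)} = s/(s^2 + 64).
Multiplying by e^(4t) shifts s → s - 4, so L{e^(4*t)*cos(8*t)} = (s - 4)/((s - 4)^2 + 64).
Then apply L{t^2·g(t)} = (-1)^2 d^2/ds^2[G(s)] with G(s) = (s - 4)/((s - 4)^2 + 64):
differentiating 2 times and applying the sign gives 2*(s - 4)*(s^2 - 8*s - 176)/(s^2 - 8*s + 80)^3.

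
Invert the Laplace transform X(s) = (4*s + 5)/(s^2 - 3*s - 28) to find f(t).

Factor the denominator: s^2 - 3*s - 28 = (s - 7)*(s + 4).
Partial fraction decomposition gives [1/(s + 4)] + [3/(s - 7)].
Invert each term: 1/(s + 4) ↔ e^(-4t); 3/(s - 7) ↔ 3e^(7t).

f(t) = 3*exp(7*t) + exp(-4*t)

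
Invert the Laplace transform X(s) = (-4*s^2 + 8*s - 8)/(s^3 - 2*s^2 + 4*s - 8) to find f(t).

f(t) = -exp(2*t) + sin(2*t) - 3*cos(2*t)

Factor the denominator: s^3 - 2*s^2 + 4*s - 8 = (s - 2)*(s^2 + 4).
Partial fraction decomposition gives [-1/(s - 2)] + [-3*s/(s^2 + 4)] + [2/(s^2 + 4)].
Invert each term: -1/(s - 2) ↔ -e^(2t); -3·s/(s^2 + 4) ↔ -3cos(2t); 1·2/(s^2 + 4) ↔ sin(2t).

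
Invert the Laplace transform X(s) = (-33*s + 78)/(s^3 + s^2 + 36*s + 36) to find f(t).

f(t) = -5*sin(6*t) - 3*cos(6*t) + 3*exp(-t)

Factor the denominator: s^3 + s^2 + 36*s + 36 = (s + 1)*(s^2 + 36).
Partial fraction decomposition gives [3/(s + 1)] + [-3*s/(s^2 + 36)] + [-30/(s^2 + 36)].
Invert each term: 3/(s + 1) ↔ 3e^(-t); -3·s/(s^2 + 36) ↔ -3cos(6t); -5·6/(s^2 + 36) ↔ -5sin(6t).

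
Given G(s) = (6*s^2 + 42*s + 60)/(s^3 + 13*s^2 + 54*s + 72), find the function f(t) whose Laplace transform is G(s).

f(t) = -4*exp(-3*t) + 6*exp(-4*t) + 4*exp(-6*t)

Factor the denominator: s^3 + 13*s^2 + 54*s + 72 = (s + 3)*(s + 4)*(s + 6).
Partial fraction decomposition gives [4/(s + 6)] + [6/(s + 4)] + [-4/(s + 3)].
Invert each term: 4/(s + 6) ↔ 4e^(-6t); 6/(s + 4) ↔ 6e^(-4t); -4/(s + 3) ↔ -4e^(-3t).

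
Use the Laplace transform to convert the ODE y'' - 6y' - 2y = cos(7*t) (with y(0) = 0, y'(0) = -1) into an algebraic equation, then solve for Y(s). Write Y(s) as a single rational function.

Take the Laplace transform of both sides.
Using L{y''} = s^2 Y - s·y(0) - y'(0) and L{y'} = sY - y(0), with y(0) = 0, y'(0) = -1, the left side becomes (s^2 - 6*s - 2)Y - (-1).
The right side is L{cos(7*t)} = s/(s^2 + 49).
So (s^2 - 6*s - 2)Y = s/(s^2 + 49) + (-1).
Divide through and combine into a single rational function.

Y(s) = (-s^2 + s - 49)/(s^4 - 6*s^3 + 47*s^2 - 294*s - 98)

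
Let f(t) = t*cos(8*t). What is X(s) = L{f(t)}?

L{cos(8t)} = s/(s^2 + 64).
Then apply L{t·g(t)} = -d/ds[G(s)] with G(s) = s/(s^2 + 64):
differentiating 1 time and applying the sign gives (s - 8)*(s + 8)/(s^2 + 64)^2.

X(s) = (s - 8)*(s + 8)/(s^2 + 64)^2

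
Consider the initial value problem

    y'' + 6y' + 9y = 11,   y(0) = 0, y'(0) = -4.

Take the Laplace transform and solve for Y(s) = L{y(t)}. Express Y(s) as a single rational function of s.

Y(s) = (-4*s + 11)/(s^3 + 6*s^2 + 9*s)

Laplace-transform each side.
The derivative rules (L{y''} = s^2 Y - s·y(0) - y'(0) and L{y'} = sY - y(0), with y(0) = 0, y'(0) = -4) turn the left side into (s^2 + 6*s + 9)Y - (-4).
The right side is L{11} = 11/s.
So (s^2 + 6*s + 9)Y = 11/s + (-4).
Divide through and combine into a single rational function.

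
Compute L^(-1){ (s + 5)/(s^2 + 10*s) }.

Rewrite the denominator: s^2 + 10*s = (s + 5)^2 - 25.
The form in (s + 5) signals a first-shifting-theorem factor e^(-5t).
Since L{cosh(5t)} = s/(s^2 - 25), the inverse is e^(-5*t)*cosh(5*t).

exp(-5*t)*cosh(5*t)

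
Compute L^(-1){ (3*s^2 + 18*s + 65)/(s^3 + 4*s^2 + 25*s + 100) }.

2*sin(5*t) + 2*cos(5*t) + exp(-4*t)

Factor the denominator: s^3 + 4*s^2 + 25*s + 100 = (s + 4)*(s^2 + 25).
Partial fraction decomposition gives [1/(s + 4)] + [2*s/(s^2 + 25)] + [10/(s^2 + 25)].
Invert each term: 1/(s + 4) ↔ e^(-4t); 2·s/(s^2 + 25) ↔ 2cos(5t); 2·5/(s^2 + 25) ↔ 2sin(5t).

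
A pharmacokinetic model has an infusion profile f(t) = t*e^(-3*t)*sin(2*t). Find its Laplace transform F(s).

L{sin(2t)} = 2/(s^2 + 4).
Multiplying by e^(-3t) shifts s → s + 3, so L{e^(-3*t)*sin(2*t)} = 2/((s + 3)^2 + 4).
Then apply L{t·g(t)} = -d/ds[G(s)] with G(s) = 2/((s + 3)^2 + 4):
differentiating 1 time and applying the sign gives 4*(s + 3)/(s^2 + 6*s + 13)^2.

F(s) = 4*(s + 3)/(s^2 + 6*s + 13)^2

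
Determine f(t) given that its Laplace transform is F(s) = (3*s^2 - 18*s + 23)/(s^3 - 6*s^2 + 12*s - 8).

f(t) = -t^2*exp(2*t)/2 - 6*t*exp(2*t) + 3*exp(2*t)

Factor the denominator: s^3 - 6*s^2 + 12*s - 8 = (s - 2)^3.
Partial fraction decomposition gives [3/(s - 2)] + [-6/(s - 2)^2] + [-1/(s - 2)^3].
Invert each term: 3/(s - 2) ↔ 3e^(2t); -6/(s - 2)^2 ↔ -6t·e^(2t); -1/(s - 2)^3 ↔ (-1/2)t^2·e^(2t).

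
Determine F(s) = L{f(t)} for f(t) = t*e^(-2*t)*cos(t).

F(s) = (s + 1)*(s + 3)/(s^2 + 4*s + 5)^2

L{cos(t)} = s/(s^2 + 1).
Multiplying by e^(-2t) shifts s → s + 2, so L{e^(-2*t)*cos(t)} = (s + 2)/((s + 2)^2 + 1).
Then apply L{t·g(t)} = -d/ds[G(s)] with G(s) = (s + 2)/((s + 2)^2 + 1):
differentiating 1 time and applying the sign gives (s + 1)*(s + 3)/(s^2 + 4*s + 5)^2.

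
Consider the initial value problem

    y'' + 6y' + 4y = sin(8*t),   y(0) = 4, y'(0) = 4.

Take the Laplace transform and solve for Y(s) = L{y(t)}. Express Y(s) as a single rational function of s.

Y(s) = (4*s^3 + 28*s^2 + 256*s + 1800)/(s^4 + 6*s^3 + 68*s^2 + 384*s + 256)

Transform both sides with L{·}.
Using L{y''} = s^2 Y - s·y(0) - y'(0) and L{y'} = sY - y(0), with y(0) = 4, y'(0) = 4, the left side becomes (s^2 + 6*s + 4)Y - (4*s + 28).
The right side is L{sin(8*t)} = 8/(s^2 + 64).
So (s^2 + 6*s + 4)Y = 8/(s^2 + 64) + (4*s + 28).
Solve for Y(s) and write it as one ratio of polynomials.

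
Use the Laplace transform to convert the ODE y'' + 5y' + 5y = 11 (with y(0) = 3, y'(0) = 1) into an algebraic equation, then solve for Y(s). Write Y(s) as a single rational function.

Y(s) = (3*s^2 + 16*s + 11)/(s^3 + 5*s^2 + 5*s)

Laplace-transform each side.
With L{y''} = s^2 Y - s·y(0) - y'(0) and L{y'} = sY - y(0), with y(0) = 3, y'(0) = 1: the LHS transforms to (s^2 + 5*s + 5)Y - (3*s + 16).
The right side is L{11} = 11/s.
So (s^2 + 5*s + 5)Y = 11/s + (3*s + 16).
Isolate Y and clear denominators.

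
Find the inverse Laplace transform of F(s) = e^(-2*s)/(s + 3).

The factor e^(-2s) signals a time shift by c = 2 (second shifting theorem).
L{e^(-3t)} = 1/(s + 3), so L^-1{1/(s + 3)} = e^(-3*t).
Hence the inverse is u(t - 2) times that function evaluated at t - 2.

Heaviside(t - 2)*(exp(-3*t + 6))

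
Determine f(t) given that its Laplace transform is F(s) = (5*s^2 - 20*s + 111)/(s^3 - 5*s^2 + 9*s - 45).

f(t) = 4*exp(5*t) - 5*sin(3*t) + cos(3*t)

Factor the denominator: s^3 - 5*s^2 + 9*s - 45 = (s - 5)*(s^2 + 9).
Partial fraction decomposition gives [4/(s - 5)] + [s/(s^2 + 9)] + [-15/(s^2 + 9)].
Invert each term: 4/(s - 5) ↔ 4e^(5t); 1·s/(s^2 + 9) ↔ cos(3t); -5·3/(s^2 + 9) ↔ -5sin(3t).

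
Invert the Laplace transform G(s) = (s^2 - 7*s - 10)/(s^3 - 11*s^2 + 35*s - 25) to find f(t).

Factor the denominator: s^3 - 11*s^2 + 35*s - 25 = (s - 5)^2*(s - 1).
Partial fraction decomposition gives [2/(s - 5)] + [-5/(s - 5)^2] + [-1/(s - 1)].
Invert each term: 2/(s - 5) ↔ 2e^(5t); -5/(s - 5)^2 ↔ -5t·e^(5t); -1/(s - 1) ↔ -e^(t).

f(t) = -5*t*exp(5*t) + 2*exp(5*t) - exp(t)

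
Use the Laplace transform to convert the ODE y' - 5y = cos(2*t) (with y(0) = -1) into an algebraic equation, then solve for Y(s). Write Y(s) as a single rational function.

Transform both sides with L{·}.
With L{y'} = sY - y(0) = sY - (-1): the LHS transforms to (s - 5)Y - (-1).
The right side is L{cos(2*t)} = s/(s^2 + 4).
So (s - 5)Y = s/(s^2 + 4) + (-1).
Solve for Y(s) and write it as one ratio of polynomials.

Y(s) = (-s^2 + s - 4)/(s^3 - 5*s^2 + 4*s - 20)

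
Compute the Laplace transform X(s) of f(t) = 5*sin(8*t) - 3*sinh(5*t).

X(s) = 40/(s^2 + 64) - 15/(s^2 - 25)

By linearity of the Laplace transform, transform each term separately.
(5)·[L{sin(8t)} = 8/(s^2 + 64)]; (-3)·[L{sinh(5t)} = 5/(s^2 - 25)].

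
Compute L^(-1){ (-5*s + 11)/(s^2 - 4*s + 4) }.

Factor the denominator: s^2 - 4*s + 4 = (s - 2)^2.
Partial fraction decomposition gives [-5/(s - 2)] + [(s - 2)^(-2)].
Invert each term: -5/(s - 2) ↔ -5e^(2t); 1/(s - 2)^2 ↔ t·e^(2t).

t*exp(2*t) - 5*exp(2*t)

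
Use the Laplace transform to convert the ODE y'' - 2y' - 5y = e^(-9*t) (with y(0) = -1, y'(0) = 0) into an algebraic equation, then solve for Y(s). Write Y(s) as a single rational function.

Y(s) = (-s^2 - 7*s + 19)/(s^3 + 7*s^2 - 23*s - 45)

Laplace-transform each side.
With L{y''} = s^2 Y - s·y(0) - y'(0) and L{y'} = sY - y(0), with y(0) = -1, y'(0) = 0: the LHS transforms to (s^2 - 2*s - 5)Y - (-s + 2).
The right side is L{e^(-9*t)} = 1/(s + 9).
So (s^2 - 2*s - 5)Y = 1/(s + 9) + (-s + 2).
Solve for Y(s) and write it as one ratio of polynomials.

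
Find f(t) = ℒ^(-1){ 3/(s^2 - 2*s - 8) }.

Rewrite the denominator: s^2 - 2*s - 8 = (s - 1)^2 - 9.
The form in (s - 1) signals a first-shifting-theorem factor e^(t).
Since L{sinh(3t)} = 3/(s^2 - 9), the inverse is e^(t)*sinh(3*t).

f(t) = exp(t)*sinh(3*t)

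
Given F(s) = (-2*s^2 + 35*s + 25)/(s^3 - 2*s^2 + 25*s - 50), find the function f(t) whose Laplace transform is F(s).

f(t) = 3*exp(2*t) + 5*sin(5*t) - 5*cos(5*t)

Factor the denominator: s^3 - 2*s^2 + 25*s - 50 = (s - 2)*(s^2 + 25).
Partial fraction decomposition gives [3/(s - 2)] + [-5*s/(s^2 + 25)] + [25/(s^2 + 25)].
Invert each term: 3/(s - 2) ↔ 3e^(2t); -5·s/(s^2 + 25) ↔ -5cos(5t); 5·5/(s^2 + 25) ↔ 5sin(5t).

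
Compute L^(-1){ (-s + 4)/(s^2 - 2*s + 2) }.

Complete the square in the denominator: s^2 - 2*s + 2 = (s - 1)^2 + 1^2.
Split the numerator to match: -s + 4 = -1·(s - 1) + 3·1.
Invert each term: -1·(s - 1)/((s - 1)^2 + 1) ↔ -e^(t)cos(t); 3·1/((s - 1)^2 + 1) ↔ 3e^(t)sin(t).

3*exp(t)*sin(t) - exp(t)*cos(t)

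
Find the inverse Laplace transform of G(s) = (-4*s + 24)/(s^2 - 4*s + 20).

4*exp(2*t)*sin(4*t) - 4*exp(2*t)*cos(4*t)

Complete the square in the denominator: s^2 - 4*s + 20 = (s - 2)^2 + 4^2.
Split the numerator to match: -4*s + 24 = -4·(s - 2) + 4·4.
Invert each term: -4·(s - 2)/((s - 2)^2 + 16) ↔ -4e^(2t)cos(4t); 4·4/((s - 2)^2 + 16) ↔ 4e^(2t)sin(4t).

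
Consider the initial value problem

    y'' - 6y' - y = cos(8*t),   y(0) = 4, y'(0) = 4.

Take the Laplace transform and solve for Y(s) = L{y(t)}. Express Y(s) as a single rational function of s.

Take the Laplace transform of both sides.
The derivative rules (L{y''} = s^2 Y - s·y(0) - y'(0) and L{y'} = sY - y(0), with y(0) = 4, y'(0) = 4) turn the left side into (s^2 - 6*s - 1)Y - (4*s - 20).
The right side is L{cos(8*t)} = s/(s^2 + 64).
So (s^2 - 6*s - 1)Y = s/(s^2 + 64) + (4*s - 20).
Solve for Y(s) and write it as one ratio of polynomials.

Y(s) = (4*s^3 - 20*s^2 + 257*s - 1280)/(s^4 - 6*s^3 + 63*s^2 - 384*s - 64)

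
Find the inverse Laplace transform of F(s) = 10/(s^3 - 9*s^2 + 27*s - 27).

Rewrite the denominator: s^3 - 9*s^2 + 27*s - 27 = (s - 3)^3.
The form in (s - 3) signals a first-shifting-theorem factor e^(3t).
Since L{t^2} = 2!/s^3 = 2/s^3, the inverse is t^2*e^(3*t), scaled by 5.

5*t^2*exp(3*t)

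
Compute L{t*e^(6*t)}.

L{e^(6t)} = 1/(s - 6).
Then apply L{t·g(t)} = -d/ds[G(s)] with G(s) = 1/(s - 6):
differentiating 1 time and applying the sign gives (s - 6)^(-2).

(s - 6)^(-2)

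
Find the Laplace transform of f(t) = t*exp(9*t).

(s - 9)^(-2)

L{e^(9t)} = 1/(s - 9).
Then apply L{t·g(t)} = -d/ds[G(s)] with G(s) = 1/(s - 9):
differentiating 1 time and applying the sign gives (s - 9)^(-2).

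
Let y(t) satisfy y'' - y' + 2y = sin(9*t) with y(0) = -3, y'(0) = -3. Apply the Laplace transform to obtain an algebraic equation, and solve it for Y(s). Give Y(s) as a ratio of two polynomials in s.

Y(s) = (-3*s^3 - 243*s + 9)/(s^4 - s^3 + 83*s^2 - 81*s + 162)

Laplace-transform each side.
With L{y''} = s^2 Y - s·y(0) - y'(0) and L{y'} = sY - y(0), with y(0) = -3, y'(0) = -3: the LHS transforms to (s^2 - s + 2)Y - (-3*s).
The right side is L{sin(9*t)} = 9/(s^2 + 81).
So (s^2 - s + 2)Y = 9/(s^2 + 81) + (-3*s).
Divide through and combine into a single rational function.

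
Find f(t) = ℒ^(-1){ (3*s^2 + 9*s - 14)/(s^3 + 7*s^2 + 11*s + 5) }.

f(t) = -5*t*exp(-t) + 2*exp(-t) + exp(-5*t)

Factor the denominator: s^3 + 7*s^2 + 11*s + 5 = (s + 1)^2*(s + 5).
Partial fraction decomposition gives [2/(s + 1)] + [-5/(s + 1)^2] + [1/(s + 5)].
Invert each term: 2/(s + 1) ↔ 2e^(-t); -5/(s + 1)^2 ↔ -5t·e^(-t); 1/(s + 5) ↔ e^(-5t).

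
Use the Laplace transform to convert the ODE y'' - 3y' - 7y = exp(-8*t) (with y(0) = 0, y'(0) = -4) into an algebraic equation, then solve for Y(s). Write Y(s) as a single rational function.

Take the Laplace transform of both sides.
The derivative rules (L{y''} = s^2 Y - s·y(0) - y'(0) and L{y'} = sY - y(0), with y(0) = 0, y'(0) = -4) turn the left side into (s^2 - 3*s - 7)Y - (-4).
The right side is L{exp(-8*t)} = 1/(s + 8).
So (s^2 - 3*s - 7)Y = 1/(s + 8) + (-4).
Isolate Y and clear denominators.

Y(s) = (-4*s - 31)/(s^3 + 5*s^2 - 31*s - 56)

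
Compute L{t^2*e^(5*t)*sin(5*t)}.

L{sin(5t)} = 5/(s^2 + 25).
Multiplying by e^(5t) shifts s → s - 5, so L{e^(5*t)*sin(5*t)} = 5/((s - 5)^2 + 25).
Then apply L{t^2·g(t)} = (-1)^2 d^2/ds^2[G(s)] with G(s) = 5/((s - 5)^2 + 25):
differentiating 2 times and applying the sign gives 10*(3*s^2 - 30*s + 50)/(s^2 - 10*s + 50)^3.

10*(3*s^2 - 30*s + 50)/(s^2 - 10*s + 50)^3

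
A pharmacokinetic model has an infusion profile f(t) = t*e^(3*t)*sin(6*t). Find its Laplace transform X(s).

X(s) = 12*(s - 3)/(s^2 - 6*s + 45)^2

L{sin(6t)} = 6/(s^2 + 36).
Multiplying by e^(3t) shifts s → s - 3, so L{e^(3*t)*sin(6*t)} = 6/((s - 3)^2 + 36).
Then apply L{t·g(t)} = -d/ds[G(s)] with G(s) = 6/((s - 3)^2 + 36):
differentiating 1 time and applying the sign gives 12*(s - 3)/(s^2 - 6*s + 45)^2.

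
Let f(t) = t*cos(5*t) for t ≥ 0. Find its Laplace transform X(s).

X(s) = (s - 5)*(s + 5)/(s^2 + 25)^2

L{cos(5t)} = s/(s^2 + 25).
Then apply L{t·g(t)} = -d/ds[G(s)] with G(s) = s/(s^2 + 25):
differentiating 1 time and applying the sign gives (s - 5)*(s + 5)/(s^2 + 25)^2.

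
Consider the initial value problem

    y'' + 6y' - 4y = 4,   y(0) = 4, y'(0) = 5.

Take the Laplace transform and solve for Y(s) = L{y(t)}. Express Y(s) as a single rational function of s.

Transform both sides with L{·}.
The derivative rules (L{y''} = s^2 Y - s·y(0) - y'(0) and L{y'} = sY - y(0), with y(0) = 4, y'(0) = 5) turn the left side into (s^2 + 6*s - 4)Y - (4*s + 29).
The right side is L{4} = 4/s.
So (s^2 + 6*s - 4)Y = 4/s + (4*s + 29).
Solve for Y(s) and write it as one ratio of polynomials.

Y(s) = (4*s^2 + 29*s + 4)/(s^3 + 6*s^2 - 4*s)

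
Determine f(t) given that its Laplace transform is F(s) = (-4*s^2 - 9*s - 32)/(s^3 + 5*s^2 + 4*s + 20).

Factor the denominator: s^3 + 5*s^2 + 4*s + 20 = (s + 5)*(s^2 + 4).
Partial fraction decomposition gives [-3/(s + 5)] + [-s/(s^2 + 4)] + [-4/(s^2 + 4)].
Invert each term: -3/(s + 5) ↔ -3e^(-5t); -1·s/(s^2 + 4) ↔ -cos(2t); -2·2/(s^2 + 4) ↔ -2sin(2t).

f(t) = -2*sin(2*t) - cos(2*t) - 3*exp(-5*t)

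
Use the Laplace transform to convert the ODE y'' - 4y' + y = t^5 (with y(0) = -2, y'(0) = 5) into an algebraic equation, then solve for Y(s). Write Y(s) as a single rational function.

Transform both sides with L{·}.
Using L{y''} = s^2 Y - s·y(0) - y'(0) and L{y'} = sY - y(0), with y(0) = -2, y'(0) = 5, the left side becomes (s^2 - 4*s + 1)Y - (-2*s + 13).
The right side is L{t^5} = 120/s^6.
So (s^2 - 4*s + 1)Y = 120/s^6 + (-2*s + 13).
Isolate Y and clear denominators.

Y(s) = (-2*s^7 + 13*s^6 + 120)/(s^8 - 4*s^7 + s^6)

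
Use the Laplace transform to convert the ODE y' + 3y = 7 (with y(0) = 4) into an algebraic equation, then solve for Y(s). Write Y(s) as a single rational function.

Y(s) = (4*s + 7)/(s^2 + 3*s)

Laplace-transform each side.
The derivative rules (L{y'} = sY - y(0) = sY - 4) turn the left side into (s + 3)Y - (4).
The right side is L{7} = 7/s.
So (s + 3)Y = 7/s + (4).
Solve for Y(s) and write it as one ratio of polynomials.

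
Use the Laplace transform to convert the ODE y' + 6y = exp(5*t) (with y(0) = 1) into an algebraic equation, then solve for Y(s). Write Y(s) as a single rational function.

Apply the Laplace transform to the equation.
The derivative rules (L{y'} = sY - y(0) = sY - 1) turn the left side into (s + 6)Y - (1).
The right side is L{exp(5*t)} = 1/(s - 5).
So (s + 6)Y = 1/(s - 5) + (1).
Isolate Y and clear denominators.

Y(s) = (s - 4)/(s^2 + s - 30)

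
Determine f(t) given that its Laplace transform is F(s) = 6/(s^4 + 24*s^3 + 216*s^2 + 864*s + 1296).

f(t) = t^3*exp(-6*t)

Rewrite the denominator: s^4 + 24*s^3 + 216*s^2 + 864*s + 1296 = (s + 6)^4.
The form in (s + 6) signals a first-shifting-theorem factor e^(-6t).
Since L{t^3} = 3!/s^4 = 6/s^4, the inverse is t^3*e^(-6*t).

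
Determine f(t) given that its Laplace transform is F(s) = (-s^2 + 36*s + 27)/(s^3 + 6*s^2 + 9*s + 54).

f(t) = 4*sin(3*t) + 4*cos(3*t) - 5*exp(-6*t)

Factor the denominator: s^3 + 6*s^2 + 9*s + 54 = (s + 6)*(s^2 + 9).
Partial fraction decomposition gives [-5/(s + 6)] + [4*s/(s^2 + 9)] + [12/(s^2 + 9)].
Invert each term: -5/(s + 6) ↔ -5e^(-6t); 4·s/(s^2 + 9) ↔ 4cos(3t); 4·3/(s^2 + 9) ↔ 4sin(3t).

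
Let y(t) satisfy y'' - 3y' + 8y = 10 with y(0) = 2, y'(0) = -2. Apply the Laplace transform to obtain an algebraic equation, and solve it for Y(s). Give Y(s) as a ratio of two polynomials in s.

Laplace-transform each side.
With L{y''} = s^2 Y - s·y(0) - y'(0) and L{y'} = sY - y(0), with y(0) = 2, y'(0) = -2: the LHS transforms to (s^2 - 3*s + 8)Y - (2*s - 8).
The right side is L{10} = 10/s.
So (s^2 - 3*s + 8)Y = 10/s + (2*s - 8).
Divide through and combine into a single rational function.

Y(s) = (2*s^2 - 8*s + 10)/(s^3 - 3*s^2 + 8*s)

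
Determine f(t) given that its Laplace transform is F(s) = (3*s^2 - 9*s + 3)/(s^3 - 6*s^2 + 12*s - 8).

f(t) = -3*t^2*exp(2*t)/2 + 3*t*exp(2*t) + 3*exp(2*t)

Factor the denominator: s^3 - 6*s^2 + 12*s - 8 = (s - 2)^3.
Partial fraction decomposition gives [3/(s - 2)] + [3/(s - 2)^2] + [-3/(s - 2)^3].
Invert each term: 3/(s - 2) ↔ 3e^(2t); 3/(s - 2)^2 ↔ 3t·e^(2t); -3/(s - 2)^3 ↔ (-3/2)t^2·e^(2t).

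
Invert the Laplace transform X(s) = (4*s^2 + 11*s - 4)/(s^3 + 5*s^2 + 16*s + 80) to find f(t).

f(t) = -sin(4*t) + 3*cos(4*t) + exp(-5*t)

Factor the denominator: s^3 + 5*s^2 + 16*s + 80 = (s + 5)*(s^2 + 16).
Partial fraction decomposition gives [1/(s + 5)] + [3*s/(s^2 + 16)] + [-4/(s^2 + 16)].
Invert each term: 1/(s + 5) ↔ e^(-5t); 3·s/(s^2 + 16) ↔ 3cos(4t); -1·4/(s^2 + 16) ↔ -sin(4t).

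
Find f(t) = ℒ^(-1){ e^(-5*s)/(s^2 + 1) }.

The factor e^(-5s) signals a time shift by c = 5 (second shifting theorem).
L{sin(t)} = 1/(s^2 + 1), so L^-1{1/(s^2 + 1)} = sin(t).
Hence the inverse is u(t - 5) times that function evaluated at t - 5.

f(t) = Heaviside(t - 5)*(sin(t - 5))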